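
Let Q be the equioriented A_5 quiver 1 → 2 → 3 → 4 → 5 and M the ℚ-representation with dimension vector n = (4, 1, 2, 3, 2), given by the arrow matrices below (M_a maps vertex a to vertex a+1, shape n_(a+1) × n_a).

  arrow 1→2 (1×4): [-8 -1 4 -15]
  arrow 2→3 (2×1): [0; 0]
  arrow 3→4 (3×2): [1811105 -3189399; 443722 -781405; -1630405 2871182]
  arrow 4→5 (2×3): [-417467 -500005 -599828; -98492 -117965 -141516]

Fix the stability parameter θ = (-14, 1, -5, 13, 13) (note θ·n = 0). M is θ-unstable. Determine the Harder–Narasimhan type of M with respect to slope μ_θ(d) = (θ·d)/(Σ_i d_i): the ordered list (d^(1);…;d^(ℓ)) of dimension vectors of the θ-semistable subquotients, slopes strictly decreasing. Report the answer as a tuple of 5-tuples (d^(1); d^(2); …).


Interval decomposition of M: I[1,1]^3, I[1,2], I[3,5]^2, I[4,4].
HN type (ℓ=4): μ^(1)=13; μ^(2)=1; μ^(3)=-5; μ^(4)=-14

((0, 0, 0, 3, 2); (0, 1, 0, 0, 0); (0, 0, 2, 0, 0); (4, 0, 0, 0, 0))


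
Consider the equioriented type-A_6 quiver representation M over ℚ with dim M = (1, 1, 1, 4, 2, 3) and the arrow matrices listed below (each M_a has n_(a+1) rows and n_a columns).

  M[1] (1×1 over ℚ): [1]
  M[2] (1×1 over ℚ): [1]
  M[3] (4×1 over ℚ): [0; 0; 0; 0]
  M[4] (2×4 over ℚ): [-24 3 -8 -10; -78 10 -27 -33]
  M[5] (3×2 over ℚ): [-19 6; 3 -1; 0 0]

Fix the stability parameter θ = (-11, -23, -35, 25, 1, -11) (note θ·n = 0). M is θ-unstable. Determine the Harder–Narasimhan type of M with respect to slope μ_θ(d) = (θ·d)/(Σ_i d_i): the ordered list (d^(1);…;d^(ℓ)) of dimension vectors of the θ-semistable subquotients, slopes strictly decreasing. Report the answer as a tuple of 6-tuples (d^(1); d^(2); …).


Barcode: M ≅ I[1,3], I[4,4]^2, I[4,6]^2, I[6,6]. HN layers by μ_θ (4 steps, strictly decreasing):
  μ^(1)=25; μ^(2)=5; μ^(3)=-11; μ^(4)=-23

((0, 0, 0, 2, 0, 0); (0, 0, 0, 2, 2, 2); (0, 0, 0, 0, 0, 1); (1, 1, 1, 0, 0, 0))


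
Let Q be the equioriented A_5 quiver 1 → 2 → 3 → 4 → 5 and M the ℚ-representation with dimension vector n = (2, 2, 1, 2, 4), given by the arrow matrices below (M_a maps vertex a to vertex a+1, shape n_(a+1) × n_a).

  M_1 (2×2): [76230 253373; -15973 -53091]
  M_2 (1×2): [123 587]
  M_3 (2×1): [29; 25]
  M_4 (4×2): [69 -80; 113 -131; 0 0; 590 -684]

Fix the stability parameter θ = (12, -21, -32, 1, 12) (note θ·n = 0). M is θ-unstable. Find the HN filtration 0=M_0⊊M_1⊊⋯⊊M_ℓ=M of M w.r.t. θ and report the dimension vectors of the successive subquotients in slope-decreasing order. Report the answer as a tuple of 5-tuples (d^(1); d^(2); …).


Interval decomposition of M: I[1,2], I[1,5], I[4,5], I[5,5]^2.
HN type (ℓ=4): μ^(1)=12; μ^(2)=1; μ^(3)=-9/2; μ^(4)=-41/3

((0, 0, 0, 0, 4); (0, 0, 0, 2, 0); (1, 1, 0, 0, 0); (1, 1, 1, 0, 0))


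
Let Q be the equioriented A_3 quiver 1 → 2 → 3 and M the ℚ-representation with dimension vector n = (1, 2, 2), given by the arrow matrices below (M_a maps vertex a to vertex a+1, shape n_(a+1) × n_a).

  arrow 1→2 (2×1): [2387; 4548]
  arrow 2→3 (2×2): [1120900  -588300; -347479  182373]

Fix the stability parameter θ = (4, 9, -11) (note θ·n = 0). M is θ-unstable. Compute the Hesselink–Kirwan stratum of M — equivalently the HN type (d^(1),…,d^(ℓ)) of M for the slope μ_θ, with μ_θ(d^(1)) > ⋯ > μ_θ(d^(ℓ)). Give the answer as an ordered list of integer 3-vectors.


Via rank(M_{q-1}∘⋯∘M_p): M ≅ I[1,3], I[2,2], I[3,3].
μ_θ-semistable layers: μ^(1)=9; μ^(2)=2/3; μ^(3)=-11

((0, 1, 0); (1, 1, 1); (0, 0, 1))


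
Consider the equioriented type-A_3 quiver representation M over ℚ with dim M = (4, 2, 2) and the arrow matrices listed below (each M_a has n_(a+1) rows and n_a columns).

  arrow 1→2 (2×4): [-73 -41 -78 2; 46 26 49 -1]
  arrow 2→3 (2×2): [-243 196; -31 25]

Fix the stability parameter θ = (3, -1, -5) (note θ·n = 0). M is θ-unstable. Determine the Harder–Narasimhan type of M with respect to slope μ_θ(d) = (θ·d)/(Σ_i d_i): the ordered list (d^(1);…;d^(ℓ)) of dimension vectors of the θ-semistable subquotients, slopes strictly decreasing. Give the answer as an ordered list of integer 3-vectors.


Barcode: M ≅ I[1,1]^2, I[1,3]^2. HN layers by μ_θ (2 steps, strictly decreasing):
  μ^(1)=3; μ^(2)=-1

((2, 0, 0); (2, 2, 2))


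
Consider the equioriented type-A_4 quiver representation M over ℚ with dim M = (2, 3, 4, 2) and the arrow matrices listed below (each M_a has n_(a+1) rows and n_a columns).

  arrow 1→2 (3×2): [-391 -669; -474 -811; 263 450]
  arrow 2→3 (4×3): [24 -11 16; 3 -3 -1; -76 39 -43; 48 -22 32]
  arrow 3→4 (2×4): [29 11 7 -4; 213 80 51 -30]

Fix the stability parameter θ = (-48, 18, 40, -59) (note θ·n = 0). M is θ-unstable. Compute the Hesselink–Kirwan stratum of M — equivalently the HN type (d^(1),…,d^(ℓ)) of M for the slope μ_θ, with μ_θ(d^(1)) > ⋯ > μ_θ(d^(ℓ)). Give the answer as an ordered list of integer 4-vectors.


Interval decomposition of M: I[1,3], I[1,4], I[2,4], I[3,3].
HN type (ℓ=4): μ^(1)=40; μ^(2)=18; μ^(3)=-1/3; μ^(4)=-48

((0, 0, 2, 0); (0, 1, 0, 0); (0, 2, 2, 2); (2, 0, 0, 0))


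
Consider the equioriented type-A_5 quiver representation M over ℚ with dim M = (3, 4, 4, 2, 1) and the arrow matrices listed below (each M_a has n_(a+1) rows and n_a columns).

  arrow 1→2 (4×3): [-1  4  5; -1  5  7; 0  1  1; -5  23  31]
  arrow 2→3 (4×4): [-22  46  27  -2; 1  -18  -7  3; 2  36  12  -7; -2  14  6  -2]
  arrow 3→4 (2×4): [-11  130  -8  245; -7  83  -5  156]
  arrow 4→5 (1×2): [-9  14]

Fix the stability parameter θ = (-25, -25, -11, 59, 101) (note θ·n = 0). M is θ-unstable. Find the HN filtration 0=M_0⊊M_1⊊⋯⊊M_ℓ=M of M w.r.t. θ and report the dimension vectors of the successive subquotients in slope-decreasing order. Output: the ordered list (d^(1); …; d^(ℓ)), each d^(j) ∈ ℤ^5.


Interval decomposition of M: I[1,3], I[1,4], I[1,5], I[2,3].
HN type (ℓ=4): μ^(1)=101; μ^(2)=59; μ^(3)=-11; μ^(4)=-25

((0, 0, 0, 0, 1); (0, 0, 0, 2, 0); (0, 0, 4, 0, 0); (3, 4, 0, 0, 0))


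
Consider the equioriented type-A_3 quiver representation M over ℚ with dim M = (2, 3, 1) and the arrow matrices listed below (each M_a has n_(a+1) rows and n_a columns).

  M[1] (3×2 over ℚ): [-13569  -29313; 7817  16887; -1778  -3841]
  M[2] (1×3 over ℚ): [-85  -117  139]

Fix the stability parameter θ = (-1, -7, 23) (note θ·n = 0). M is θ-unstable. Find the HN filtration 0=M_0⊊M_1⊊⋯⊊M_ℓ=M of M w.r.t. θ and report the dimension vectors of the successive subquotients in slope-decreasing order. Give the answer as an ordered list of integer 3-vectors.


Barcode: M ≅ I[1,2], I[1,3], I[2,2]. HN layers by μ_θ (3 steps, strictly decreasing):
  μ^(1)=23; μ^(2)=-4; μ^(3)=-7

((0, 0, 1); (2, 2, 0); (0, 1, 0))


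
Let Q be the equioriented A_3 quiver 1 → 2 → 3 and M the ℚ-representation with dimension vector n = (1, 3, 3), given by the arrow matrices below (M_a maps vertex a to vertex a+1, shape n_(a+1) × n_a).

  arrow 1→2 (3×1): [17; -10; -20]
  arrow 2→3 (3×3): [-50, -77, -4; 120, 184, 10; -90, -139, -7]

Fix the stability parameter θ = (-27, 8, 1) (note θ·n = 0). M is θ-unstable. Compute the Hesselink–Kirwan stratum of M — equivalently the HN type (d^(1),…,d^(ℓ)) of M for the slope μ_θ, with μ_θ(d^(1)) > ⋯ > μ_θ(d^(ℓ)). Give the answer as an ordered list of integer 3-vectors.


Interval decomposition of M: I[1,2], I[2,3]^2, I[3,3].
HN type (ℓ=4): μ^(1)=8; μ^(2)=9/2; μ^(3)=1; μ^(4)=-27

((0, 1, 0); (0, 2, 2); (0, 0, 1); (1, 0, 0))


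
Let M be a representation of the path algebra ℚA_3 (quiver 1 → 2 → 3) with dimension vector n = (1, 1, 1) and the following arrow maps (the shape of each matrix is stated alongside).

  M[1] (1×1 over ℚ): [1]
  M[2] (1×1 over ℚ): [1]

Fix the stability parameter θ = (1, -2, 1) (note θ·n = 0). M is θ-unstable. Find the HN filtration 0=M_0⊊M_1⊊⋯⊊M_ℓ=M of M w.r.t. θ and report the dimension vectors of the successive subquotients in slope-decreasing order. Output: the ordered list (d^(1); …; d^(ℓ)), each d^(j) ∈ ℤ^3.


Barcode: M ≅ I[1,3]. HN layers by μ_θ (2 steps, strictly decreasing):
  μ^(1)=1; μ^(2)=-1/2

((0, 0, 1); (1, 1, 0))


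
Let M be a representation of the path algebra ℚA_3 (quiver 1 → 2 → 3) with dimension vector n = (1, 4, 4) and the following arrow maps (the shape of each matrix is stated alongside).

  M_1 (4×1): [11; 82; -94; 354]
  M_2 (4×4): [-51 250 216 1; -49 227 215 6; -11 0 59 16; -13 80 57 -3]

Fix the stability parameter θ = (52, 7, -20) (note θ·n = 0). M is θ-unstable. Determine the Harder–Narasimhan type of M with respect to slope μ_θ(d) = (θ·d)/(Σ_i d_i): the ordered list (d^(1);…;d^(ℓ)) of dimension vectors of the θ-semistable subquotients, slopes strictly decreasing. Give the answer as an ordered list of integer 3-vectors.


Via rank(M_{q-1}∘⋯∘M_p): M ≅ I[1,3], I[2,3]^3.
μ_θ-semistable layers: μ^(1)=13; μ^(2)=-13/2

((1, 1, 1); (0, 3, 3))


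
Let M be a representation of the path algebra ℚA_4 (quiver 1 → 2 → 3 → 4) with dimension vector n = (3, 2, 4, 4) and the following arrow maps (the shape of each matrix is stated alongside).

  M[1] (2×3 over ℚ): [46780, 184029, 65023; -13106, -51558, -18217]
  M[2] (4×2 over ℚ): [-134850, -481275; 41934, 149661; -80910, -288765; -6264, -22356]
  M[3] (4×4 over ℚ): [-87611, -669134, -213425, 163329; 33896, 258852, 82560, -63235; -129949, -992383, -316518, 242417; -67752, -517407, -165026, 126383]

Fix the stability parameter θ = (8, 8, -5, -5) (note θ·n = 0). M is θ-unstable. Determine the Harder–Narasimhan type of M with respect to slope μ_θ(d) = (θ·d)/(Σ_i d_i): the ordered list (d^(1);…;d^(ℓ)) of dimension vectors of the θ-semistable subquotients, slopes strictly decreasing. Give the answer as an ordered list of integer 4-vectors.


Barcode: M ≅ I[1,1], I[1,2], I[1,4], I[3,4]^3. HN layers by μ_θ (3 steps, strictly decreasing):
  μ^(1)=8; μ^(2)=3/2; μ^(3)=-5

((2, 1, 0, 0); (1, 1, 1, 1); (0, 0, 3, 3))


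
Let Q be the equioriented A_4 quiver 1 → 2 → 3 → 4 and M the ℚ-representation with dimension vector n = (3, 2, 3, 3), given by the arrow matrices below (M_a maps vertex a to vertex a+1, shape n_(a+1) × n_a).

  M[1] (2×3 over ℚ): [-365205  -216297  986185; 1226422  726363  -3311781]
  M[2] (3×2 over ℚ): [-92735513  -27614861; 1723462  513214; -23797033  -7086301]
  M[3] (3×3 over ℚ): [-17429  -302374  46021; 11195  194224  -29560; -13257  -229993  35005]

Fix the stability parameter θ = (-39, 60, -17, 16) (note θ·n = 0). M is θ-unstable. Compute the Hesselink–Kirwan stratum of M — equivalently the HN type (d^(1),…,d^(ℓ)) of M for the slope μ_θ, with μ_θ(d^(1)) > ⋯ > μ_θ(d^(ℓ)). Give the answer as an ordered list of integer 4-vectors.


Barcode: M ≅ I[1,1], I[1,2], I[1,4], I[3,4]^2. HN layers by μ_θ (5 steps, strictly decreasing):
  μ^(1)=60; μ^(2)=59/3; μ^(3)=16; μ^(4)=-17; μ^(5)=-39

((0, 1, 0, 0); (0, 1, 1, 1); (0, 0, 0, 2); (0, 0, 2, 0); (3, 0, 0, 0))


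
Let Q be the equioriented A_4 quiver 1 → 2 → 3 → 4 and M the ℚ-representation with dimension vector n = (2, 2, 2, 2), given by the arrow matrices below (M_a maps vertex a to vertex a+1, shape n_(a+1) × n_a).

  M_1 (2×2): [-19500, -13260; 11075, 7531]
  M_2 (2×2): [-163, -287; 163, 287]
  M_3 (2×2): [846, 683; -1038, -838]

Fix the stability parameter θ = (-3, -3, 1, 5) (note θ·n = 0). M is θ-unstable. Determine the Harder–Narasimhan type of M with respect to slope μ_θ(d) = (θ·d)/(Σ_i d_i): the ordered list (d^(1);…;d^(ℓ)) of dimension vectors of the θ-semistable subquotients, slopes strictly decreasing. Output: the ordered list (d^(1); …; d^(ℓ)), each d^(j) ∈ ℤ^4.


Interval decomposition of M: I[1,1], I[1,4], I[2,2], I[3,4].
HN type (ℓ=3): μ^(1)=5; μ^(2)=1; μ^(3)=-3

((0, 0, 0, 2); (0, 0, 2, 0); (2, 2, 0, 0))


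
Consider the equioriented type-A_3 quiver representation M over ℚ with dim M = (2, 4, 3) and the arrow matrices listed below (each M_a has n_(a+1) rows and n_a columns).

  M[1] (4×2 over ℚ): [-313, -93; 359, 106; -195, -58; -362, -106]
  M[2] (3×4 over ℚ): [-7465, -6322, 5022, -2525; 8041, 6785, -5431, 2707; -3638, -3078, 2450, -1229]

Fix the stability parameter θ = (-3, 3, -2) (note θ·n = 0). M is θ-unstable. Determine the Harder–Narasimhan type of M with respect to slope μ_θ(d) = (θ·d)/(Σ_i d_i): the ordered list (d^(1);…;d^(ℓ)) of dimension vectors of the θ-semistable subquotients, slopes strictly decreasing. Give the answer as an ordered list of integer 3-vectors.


Barcode: M ≅ I[1,3]^2, I[2,2], I[2,3]. HN layers by μ_θ (3 steps, strictly decreasing):
  μ^(1)=3; μ^(2)=1/2; μ^(3)=-3

((0, 1, 0); (0, 3, 3); (2, 0, 0))


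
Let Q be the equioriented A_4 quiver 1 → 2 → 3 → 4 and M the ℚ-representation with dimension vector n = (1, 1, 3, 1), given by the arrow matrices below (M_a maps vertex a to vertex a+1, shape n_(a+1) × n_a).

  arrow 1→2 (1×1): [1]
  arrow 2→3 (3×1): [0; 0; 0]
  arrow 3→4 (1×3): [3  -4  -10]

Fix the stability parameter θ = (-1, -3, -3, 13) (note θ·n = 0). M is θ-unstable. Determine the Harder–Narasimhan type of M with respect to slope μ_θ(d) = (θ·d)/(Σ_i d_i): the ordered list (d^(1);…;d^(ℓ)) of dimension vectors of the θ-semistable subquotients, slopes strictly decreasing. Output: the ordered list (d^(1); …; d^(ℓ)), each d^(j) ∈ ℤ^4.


Interval decomposition of M: I[1,2], I[3,3]^2, I[3,4].
HN type (ℓ=3): μ^(1)=13; μ^(2)=-2; μ^(3)=-3

((0, 0, 0, 1); (1, 1, 0, 0); (0, 0, 3, 0))


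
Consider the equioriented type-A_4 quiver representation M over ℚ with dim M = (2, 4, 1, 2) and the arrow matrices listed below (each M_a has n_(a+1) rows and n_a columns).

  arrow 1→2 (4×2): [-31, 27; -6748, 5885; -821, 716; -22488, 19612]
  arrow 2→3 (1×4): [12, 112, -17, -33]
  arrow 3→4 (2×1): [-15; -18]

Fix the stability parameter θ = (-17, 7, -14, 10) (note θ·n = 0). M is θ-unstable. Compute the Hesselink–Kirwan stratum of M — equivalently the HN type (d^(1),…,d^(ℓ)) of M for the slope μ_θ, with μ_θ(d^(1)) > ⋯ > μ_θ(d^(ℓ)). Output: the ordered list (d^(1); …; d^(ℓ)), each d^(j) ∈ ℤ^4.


Barcode: M ≅ I[1,2], I[1,4], I[2,2]^2, I[4,4]. HN layers by μ_θ (4 steps, strictly decreasing):
  μ^(1)=10; μ^(2)=7; μ^(3)=-7/2; μ^(4)=-17

((0, 0, 0, 2); (0, 3, 0, 0); (0, 1, 1, 0); (2, 0, 0, 0))


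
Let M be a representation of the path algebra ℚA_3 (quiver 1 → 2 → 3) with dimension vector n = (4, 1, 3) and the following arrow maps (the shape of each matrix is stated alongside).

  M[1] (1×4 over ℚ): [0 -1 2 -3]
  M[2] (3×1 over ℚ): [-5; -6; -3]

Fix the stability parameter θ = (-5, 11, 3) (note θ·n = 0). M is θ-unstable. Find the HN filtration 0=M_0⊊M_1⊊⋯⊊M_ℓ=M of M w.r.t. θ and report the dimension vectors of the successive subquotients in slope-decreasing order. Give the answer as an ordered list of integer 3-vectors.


Via rank(M_{q-1}∘⋯∘M_p): M ≅ I[1,1]^3, I[1,3], I[3,3]^2.
μ_θ-semistable layers: μ^(1)=7; μ^(2)=3; μ^(3)=-5

((0, 1, 1); (0, 0, 2); (4, 0, 0))


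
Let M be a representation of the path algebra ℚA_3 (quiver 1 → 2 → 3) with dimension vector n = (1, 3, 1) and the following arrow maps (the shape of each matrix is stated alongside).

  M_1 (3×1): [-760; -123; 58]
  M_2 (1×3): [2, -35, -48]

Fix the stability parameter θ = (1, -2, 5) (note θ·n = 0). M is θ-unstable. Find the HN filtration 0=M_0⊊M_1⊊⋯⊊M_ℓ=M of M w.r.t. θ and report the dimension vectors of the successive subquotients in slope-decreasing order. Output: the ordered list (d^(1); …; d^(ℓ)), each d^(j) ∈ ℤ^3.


Via rank(M_{q-1}∘⋯∘M_p): M ≅ I[1,3], I[2,2]^2.
μ_θ-semistable layers: μ^(1)=5; μ^(2)=-1/2; μ^(3)=-2

((0, 0, 1); (1, 1, 0); (0, 2, 0))


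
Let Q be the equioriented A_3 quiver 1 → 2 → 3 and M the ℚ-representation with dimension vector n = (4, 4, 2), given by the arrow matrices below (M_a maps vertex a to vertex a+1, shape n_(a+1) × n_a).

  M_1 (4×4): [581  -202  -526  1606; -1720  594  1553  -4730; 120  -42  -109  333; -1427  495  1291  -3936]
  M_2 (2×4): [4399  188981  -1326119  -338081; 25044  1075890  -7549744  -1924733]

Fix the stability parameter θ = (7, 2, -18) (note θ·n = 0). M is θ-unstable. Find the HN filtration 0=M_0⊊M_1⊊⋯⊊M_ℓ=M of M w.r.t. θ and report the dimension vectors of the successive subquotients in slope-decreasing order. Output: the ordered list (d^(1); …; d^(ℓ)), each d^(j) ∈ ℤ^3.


Interval decomposition of M: I[1,2]^2, I[1,3]^2.
HN type (ℓ=2): μ^(1)=9/2; μ^(2)=-3

((2, 2, 0); (2, 2, 2))


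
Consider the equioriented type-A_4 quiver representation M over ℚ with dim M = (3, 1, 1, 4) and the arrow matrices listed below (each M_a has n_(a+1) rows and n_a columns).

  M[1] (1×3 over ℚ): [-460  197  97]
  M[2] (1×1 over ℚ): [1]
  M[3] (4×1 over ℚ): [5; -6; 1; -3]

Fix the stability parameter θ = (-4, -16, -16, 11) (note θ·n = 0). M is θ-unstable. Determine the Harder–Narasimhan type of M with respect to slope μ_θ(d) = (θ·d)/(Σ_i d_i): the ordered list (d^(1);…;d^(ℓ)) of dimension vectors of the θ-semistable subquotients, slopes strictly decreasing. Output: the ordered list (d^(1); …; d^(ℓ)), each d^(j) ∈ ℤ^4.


Barcode: M ≅ I[1,1]^2, I[1,4], I[4,4]^3. HN layers by μ_θ (3 steps, strictly decreasing):
  μ^(1)=11; μ^(2)=-4; μ^(3)=-12

((0, 0, 0, 4); (2, 0, 0, 0); (1, 1, 1, 0))


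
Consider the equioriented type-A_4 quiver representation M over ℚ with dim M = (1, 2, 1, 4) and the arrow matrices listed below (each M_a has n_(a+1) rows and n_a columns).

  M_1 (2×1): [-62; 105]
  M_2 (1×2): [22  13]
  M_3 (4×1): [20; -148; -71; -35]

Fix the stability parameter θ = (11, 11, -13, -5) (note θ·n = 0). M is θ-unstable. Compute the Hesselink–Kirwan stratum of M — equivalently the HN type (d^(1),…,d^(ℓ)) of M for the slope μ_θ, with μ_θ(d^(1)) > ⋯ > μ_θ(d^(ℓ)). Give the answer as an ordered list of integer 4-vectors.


Barcode: M ≅ I[1,4], I[2,2], I[4,4]^3. HN layers by μ_θ (3 steps, strictly decreasing):
  μ^(1)=11; μ^(2)=1; μ^(3)=-5

((0, 1, 0, 0); (1, 1, 1, 1); (0, 0, 0, 3))


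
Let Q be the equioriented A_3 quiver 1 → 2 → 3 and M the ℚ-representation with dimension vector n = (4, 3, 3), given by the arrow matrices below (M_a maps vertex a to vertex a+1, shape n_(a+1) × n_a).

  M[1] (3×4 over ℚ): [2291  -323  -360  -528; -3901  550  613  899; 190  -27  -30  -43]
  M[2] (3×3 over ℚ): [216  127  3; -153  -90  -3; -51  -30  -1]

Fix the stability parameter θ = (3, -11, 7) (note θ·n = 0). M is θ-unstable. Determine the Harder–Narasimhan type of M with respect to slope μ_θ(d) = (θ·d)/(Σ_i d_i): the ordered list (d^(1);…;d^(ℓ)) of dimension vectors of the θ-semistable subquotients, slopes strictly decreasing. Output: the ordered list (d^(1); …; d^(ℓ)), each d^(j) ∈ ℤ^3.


Interval decomposition of M: I[1,1], I[1,2], I[1,3]^2, I[3,3].
HN type (ℓ=3): μ^(1)=7; μ^(2)=3; μ^(3)=-4

((0, 0, 3); (1, 0, 0); (3, 3, 0))


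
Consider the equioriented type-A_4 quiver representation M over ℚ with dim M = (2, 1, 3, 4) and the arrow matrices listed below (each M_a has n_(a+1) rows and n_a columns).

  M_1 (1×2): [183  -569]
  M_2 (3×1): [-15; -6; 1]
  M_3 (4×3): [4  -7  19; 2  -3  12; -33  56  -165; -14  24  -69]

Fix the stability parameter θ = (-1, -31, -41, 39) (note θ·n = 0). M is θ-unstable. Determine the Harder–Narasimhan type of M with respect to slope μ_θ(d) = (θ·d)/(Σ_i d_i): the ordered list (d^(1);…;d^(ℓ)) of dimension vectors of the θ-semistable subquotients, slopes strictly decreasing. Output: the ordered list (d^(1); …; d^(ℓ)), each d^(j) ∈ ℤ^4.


Via rank(M_{q-1}∘⋯∘M_p): M ≅ I[1,1], I[1,4], I[3,4]^2, I[4,4].
μ_θ-semistable layers: μ^(1)=39; μ^(2)=-1; μ^(3)=-73/3; μ^(4)=-41

((0, 0, 0, 4); (1, 0, 0, 0); (1, 1, 1, 0); (0, 0, 2, 0))


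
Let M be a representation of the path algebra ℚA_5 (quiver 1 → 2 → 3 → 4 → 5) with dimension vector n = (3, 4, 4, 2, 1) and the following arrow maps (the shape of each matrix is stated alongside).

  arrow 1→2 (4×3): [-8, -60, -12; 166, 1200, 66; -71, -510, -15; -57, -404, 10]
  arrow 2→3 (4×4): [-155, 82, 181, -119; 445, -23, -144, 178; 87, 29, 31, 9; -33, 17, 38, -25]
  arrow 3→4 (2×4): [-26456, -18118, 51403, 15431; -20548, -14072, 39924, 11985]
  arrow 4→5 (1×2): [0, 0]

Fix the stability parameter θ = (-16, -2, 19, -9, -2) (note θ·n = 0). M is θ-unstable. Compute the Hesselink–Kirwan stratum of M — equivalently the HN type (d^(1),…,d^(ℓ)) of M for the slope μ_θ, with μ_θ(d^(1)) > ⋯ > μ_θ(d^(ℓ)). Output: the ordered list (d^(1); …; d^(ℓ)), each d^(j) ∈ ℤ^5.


Barcode: M ≅ I[1,3], I[1,4]^2, I[2,3], I[5,5]. HN layers by μ_θ (4 steps, strictly decreasing):
  μ^(1)=19; μ^(2)=5; μ^(3)=-2; μ^(4)=-16

((0, 0, 2, 0, 0); (0, 0, 2, 2, 0); (0, 4, 0, 0, 1); (3, 0, 0, 0, 0))


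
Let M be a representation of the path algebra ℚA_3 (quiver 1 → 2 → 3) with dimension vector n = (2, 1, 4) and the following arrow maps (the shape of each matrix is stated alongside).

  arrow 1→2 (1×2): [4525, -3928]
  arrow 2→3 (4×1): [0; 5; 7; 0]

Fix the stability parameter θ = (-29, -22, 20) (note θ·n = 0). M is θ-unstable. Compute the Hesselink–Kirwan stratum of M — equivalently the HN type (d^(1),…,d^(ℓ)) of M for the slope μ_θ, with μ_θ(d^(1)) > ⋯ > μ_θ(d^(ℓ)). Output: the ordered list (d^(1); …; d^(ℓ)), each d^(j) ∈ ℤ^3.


Interval decomposition of M: I[1,1], I[1,3], I[3,3]^3.
HN type (ℓ=3): μ^(1)=20; μ^(2)=-22; μ^(3)=-29

((0, 0, 4); (0, 1, 0); (2, 0, 0))


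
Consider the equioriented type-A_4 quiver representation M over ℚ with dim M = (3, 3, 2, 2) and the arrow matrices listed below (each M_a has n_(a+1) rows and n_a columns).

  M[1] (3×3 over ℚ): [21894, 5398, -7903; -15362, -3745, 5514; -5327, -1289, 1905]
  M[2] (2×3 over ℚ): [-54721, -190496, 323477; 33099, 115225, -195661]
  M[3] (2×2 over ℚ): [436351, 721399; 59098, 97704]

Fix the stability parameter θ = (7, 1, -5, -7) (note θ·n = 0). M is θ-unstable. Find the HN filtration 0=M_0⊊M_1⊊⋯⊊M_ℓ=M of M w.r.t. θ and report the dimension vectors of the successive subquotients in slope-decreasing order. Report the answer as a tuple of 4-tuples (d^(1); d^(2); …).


Interval decomposition of M: I[1,2], I[1,4]^2.
HN type (ℓ=2): μ^(1)=4; μ^(2)=-1

((1, 1, 0, 0); (2, 2, 2, 2))


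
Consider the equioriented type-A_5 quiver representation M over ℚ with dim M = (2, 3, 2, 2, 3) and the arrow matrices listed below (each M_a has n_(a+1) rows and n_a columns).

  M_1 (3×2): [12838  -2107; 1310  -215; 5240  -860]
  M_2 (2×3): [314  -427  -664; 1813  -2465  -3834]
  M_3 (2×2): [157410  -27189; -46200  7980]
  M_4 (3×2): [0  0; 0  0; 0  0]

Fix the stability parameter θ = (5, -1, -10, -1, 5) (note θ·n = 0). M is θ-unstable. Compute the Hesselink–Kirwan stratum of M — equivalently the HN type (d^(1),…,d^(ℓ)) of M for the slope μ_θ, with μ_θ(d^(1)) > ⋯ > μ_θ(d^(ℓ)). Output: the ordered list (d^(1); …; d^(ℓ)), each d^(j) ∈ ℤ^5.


Interval decomposition of M: I[1,1], I[1,4], I[2,2], I[2,3], I[4,4], I[5,5]^3.
HN type (ℓ=4): μ^(1)=5; μ^(2)=-1; μ^(3)=-2; μ^(4)=-11/2

((1, 0, 0, 0, 3); (0, 1, 0, 2, 0); (1, 1, 1, 0, 0); (0, 1, 1, 0, 0))


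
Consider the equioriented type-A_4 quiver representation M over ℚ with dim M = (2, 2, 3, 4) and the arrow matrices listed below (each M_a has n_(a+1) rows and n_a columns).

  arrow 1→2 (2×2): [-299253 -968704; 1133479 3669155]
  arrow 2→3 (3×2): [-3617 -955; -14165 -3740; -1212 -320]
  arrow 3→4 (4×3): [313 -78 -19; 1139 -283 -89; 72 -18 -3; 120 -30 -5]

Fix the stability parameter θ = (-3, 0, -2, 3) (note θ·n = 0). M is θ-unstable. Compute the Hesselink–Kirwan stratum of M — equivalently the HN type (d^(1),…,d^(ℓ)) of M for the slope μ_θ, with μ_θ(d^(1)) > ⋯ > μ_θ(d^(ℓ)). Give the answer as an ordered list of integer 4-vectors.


Via rank(M_{q-1}∘⋯∘M_p): M ≅ I[1,4]^2, I[3,4], I[4,4].
μ_θ-semistable layers: μ^(1)=3; μ^(2)=-1; μ^(3)=-2; μ^(4)=-3

((0, 0, 0, 4); (0, 2, 2, 0); (0, 0, 1, 0); (2, 0, 0, 0))


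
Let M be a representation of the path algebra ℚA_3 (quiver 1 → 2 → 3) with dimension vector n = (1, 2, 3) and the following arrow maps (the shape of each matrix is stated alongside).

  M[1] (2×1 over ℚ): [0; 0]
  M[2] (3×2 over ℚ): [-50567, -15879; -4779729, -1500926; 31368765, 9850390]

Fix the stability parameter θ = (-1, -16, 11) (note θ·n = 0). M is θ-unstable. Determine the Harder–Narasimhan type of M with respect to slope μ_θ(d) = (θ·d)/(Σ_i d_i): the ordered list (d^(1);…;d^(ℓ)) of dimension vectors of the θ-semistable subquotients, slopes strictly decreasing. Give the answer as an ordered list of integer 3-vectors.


Via rank(M_{q-1}∘⋯∘M_p): M ≅ I[1,1], I[2,3]^2, I[3,3].
μ_θ-semistable layers: μ^(1)=11; μ^(2)=-1; μ^(3)=-16

((0, 0, 3); (1, 0, 0); (0, 2, 0))


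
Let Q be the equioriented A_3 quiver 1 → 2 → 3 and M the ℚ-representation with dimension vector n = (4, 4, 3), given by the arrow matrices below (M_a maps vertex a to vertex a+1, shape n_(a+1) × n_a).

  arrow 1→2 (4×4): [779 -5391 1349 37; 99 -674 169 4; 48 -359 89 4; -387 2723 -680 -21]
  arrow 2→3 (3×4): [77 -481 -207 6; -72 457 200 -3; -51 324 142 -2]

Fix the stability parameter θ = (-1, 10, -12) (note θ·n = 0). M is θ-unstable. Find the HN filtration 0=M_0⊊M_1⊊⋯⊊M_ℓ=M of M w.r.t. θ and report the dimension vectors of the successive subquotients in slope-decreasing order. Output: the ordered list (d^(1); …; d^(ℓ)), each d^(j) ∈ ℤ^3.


Barcode: M ≅ I[1,2], I[1,3]^3. HN layers by μ_θ (2 steps, strictly decreasing):
  μ^(1)=10; μ^(2)=-1

((0, 1, 0); (4, 3, 3))


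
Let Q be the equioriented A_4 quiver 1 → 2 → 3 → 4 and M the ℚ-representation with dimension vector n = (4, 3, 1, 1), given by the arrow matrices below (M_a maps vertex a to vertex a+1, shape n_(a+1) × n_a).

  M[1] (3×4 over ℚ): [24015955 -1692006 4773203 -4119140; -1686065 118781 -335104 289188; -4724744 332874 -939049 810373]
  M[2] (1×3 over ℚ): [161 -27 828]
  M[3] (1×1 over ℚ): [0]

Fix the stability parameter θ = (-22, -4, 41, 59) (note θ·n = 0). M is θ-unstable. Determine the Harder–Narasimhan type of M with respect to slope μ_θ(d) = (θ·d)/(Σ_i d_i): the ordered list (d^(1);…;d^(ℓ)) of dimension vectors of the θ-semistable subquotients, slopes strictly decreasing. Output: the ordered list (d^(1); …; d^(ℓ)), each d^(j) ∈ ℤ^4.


Via rank(M_{q-1}∘⋯∘M_p): M ≅ I[1,1], I[1,2]^2, I[1,3], I[4,4].
μ_θ-semistable layers: μ^(1)=59; μ^(2)=41; μ^(3)=-4; μ^(4)=-22

((0, 0, 0, 1); (0, 0, 1, 0); (0, 3, 0, 0); (4, 0, 0, 0))


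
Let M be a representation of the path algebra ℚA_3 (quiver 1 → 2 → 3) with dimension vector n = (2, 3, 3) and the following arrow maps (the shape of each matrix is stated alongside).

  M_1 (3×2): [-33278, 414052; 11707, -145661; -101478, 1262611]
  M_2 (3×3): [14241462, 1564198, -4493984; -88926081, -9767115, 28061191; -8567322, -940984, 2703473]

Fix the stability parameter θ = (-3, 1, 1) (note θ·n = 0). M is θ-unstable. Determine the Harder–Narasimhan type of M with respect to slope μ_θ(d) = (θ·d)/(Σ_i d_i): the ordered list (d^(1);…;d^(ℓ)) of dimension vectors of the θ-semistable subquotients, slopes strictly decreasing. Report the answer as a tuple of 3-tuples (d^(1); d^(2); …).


Interval decomposition of M: I[1,3]^2, I[2,2], I[3,3].
HN type (ℓ=2): μ^(1)=1; μ^(2)=-3

((0, 3, 3); (2, 0, 0))


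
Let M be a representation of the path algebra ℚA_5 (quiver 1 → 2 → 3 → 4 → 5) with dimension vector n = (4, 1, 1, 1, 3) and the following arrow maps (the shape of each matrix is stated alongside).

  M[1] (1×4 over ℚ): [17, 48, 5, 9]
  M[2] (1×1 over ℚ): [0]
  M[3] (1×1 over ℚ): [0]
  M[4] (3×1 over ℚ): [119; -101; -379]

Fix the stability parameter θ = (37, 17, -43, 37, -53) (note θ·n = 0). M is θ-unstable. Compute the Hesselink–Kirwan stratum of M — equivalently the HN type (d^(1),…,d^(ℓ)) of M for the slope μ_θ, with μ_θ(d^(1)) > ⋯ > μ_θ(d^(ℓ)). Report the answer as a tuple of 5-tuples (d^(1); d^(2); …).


Interval decomposition of M: I[1,1]^3, I[1,2], I[3,3], I[4,5], I[5,5]^2.
HN type (ℓ=5): μ^(1)=37; μ^(2)=27; μ^(3)=-8; μ^(4)=-43; μ^(5)=-53

((3, 0, 0, 0, 0); (1, 1, 0, 0, 0); (0, 0, 0, 1, 1); (0, 0, 1, 0, 0); (0, 0, 0, 0, 2))


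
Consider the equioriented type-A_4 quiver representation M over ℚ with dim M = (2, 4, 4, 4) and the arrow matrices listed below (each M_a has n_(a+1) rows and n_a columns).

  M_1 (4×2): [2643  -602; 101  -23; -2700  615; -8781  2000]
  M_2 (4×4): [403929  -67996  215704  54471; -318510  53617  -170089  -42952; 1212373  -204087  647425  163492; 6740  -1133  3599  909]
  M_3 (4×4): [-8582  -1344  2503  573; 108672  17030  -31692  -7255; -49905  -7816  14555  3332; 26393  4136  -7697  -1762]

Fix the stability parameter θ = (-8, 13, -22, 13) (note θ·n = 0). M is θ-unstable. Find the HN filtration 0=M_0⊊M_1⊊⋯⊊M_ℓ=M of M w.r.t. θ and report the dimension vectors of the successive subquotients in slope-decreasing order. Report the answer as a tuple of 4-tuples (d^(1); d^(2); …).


Barcode: M ≅ I[1,3], I[1,4], I[2,4]^2, I[4,4]. HN layers by μ_θ (3 steps, strictly decreasing):
  μ^(1)=13; μ^(2)=-9/2; μ^(3)=-8

((0, 0, 0, 4); (0, 4, 4, 0); (2, 0, 0, 0))


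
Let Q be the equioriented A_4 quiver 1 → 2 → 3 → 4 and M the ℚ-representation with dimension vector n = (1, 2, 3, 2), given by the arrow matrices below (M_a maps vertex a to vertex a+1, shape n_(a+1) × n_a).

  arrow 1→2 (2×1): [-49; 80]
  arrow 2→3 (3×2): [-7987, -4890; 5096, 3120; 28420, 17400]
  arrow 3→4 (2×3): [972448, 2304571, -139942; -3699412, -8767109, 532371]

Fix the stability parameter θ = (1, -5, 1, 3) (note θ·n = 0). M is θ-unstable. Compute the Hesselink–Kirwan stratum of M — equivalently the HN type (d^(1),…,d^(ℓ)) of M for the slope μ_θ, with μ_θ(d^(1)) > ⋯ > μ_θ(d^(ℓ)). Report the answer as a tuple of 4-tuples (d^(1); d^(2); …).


Via rank(M_{q-1}∘⋯∘M_p): M ≅ I[1,3], I[2,2], I[3,4]^2.
μ_θ-semistable layers: μ^(1)=3; μ^(2)=1; μ^(3)=-2; μ^(4)=-5

((0, 0, 0, 2); (0, 0, 3, 0); (1, 1, 0, 0); (0, 1, 0, 0))


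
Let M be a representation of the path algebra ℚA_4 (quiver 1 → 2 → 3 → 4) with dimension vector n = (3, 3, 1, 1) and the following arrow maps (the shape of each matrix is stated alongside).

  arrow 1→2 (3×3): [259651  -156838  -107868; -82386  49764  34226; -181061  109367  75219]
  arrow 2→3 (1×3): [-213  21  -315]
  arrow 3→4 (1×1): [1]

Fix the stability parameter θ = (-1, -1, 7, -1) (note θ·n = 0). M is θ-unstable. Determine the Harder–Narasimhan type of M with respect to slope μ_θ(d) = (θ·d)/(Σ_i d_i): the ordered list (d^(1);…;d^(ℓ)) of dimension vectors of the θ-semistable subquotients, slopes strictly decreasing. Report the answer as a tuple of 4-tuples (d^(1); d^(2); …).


Via rank(M_{q-1}∘⋯∘M_p): M ≅ I[1,2]^2, I[1,4].
μ_θ-semistable layers: μ^(1)=3; μ^(2)=-1

((0, 0, 1, 1); (3, 3, 0, 0))


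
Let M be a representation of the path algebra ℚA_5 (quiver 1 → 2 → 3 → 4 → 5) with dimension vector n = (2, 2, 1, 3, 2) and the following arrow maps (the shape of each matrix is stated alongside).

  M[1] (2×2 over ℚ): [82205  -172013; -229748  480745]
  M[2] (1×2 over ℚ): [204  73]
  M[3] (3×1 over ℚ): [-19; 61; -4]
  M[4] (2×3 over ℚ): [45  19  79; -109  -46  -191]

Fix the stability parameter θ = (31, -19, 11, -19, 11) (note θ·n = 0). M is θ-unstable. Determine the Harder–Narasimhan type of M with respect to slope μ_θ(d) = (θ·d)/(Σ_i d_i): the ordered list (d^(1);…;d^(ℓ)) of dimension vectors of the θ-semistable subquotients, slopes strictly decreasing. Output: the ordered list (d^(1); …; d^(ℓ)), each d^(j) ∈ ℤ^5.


Via rank(M_{q-1}∘⋯∘M_p): M ≅ I[1,2], I[1,5], I[4,4], I[4,5].
μ_θ-semistable layers: μ^(1)=11; μ^(2)=6; μ^(3)=1; μ^(4)=-19

((0, 0, 0, 0, 2); (1, 1, 0, 0, 0); (1, 1, 1, 1, 0); (0, 0, 0, 2, 0))


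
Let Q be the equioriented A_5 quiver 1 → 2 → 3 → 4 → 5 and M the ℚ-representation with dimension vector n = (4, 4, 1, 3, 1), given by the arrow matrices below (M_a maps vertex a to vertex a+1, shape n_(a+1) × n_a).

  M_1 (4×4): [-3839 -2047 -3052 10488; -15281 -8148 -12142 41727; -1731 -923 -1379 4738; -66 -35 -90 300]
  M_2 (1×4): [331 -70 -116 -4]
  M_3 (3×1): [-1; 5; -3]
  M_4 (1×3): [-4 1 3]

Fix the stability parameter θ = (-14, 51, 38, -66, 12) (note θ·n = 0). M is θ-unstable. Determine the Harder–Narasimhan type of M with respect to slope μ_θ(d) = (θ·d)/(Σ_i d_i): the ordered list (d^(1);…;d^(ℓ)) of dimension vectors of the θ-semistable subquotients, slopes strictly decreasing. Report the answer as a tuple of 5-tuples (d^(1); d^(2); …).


Via rank(M_{q-1}∘⋯∘M_p): M ≅ I[1,2]^3, I[1,4], I[4,4], I[4,5].
μ_θ-semistable layers: μ^(1)=51; μ^(2)=12; μ^(3)=23/3; μ^(4)=-14; μ^(5)=-66

((0, 3, 0, 0, 0); (0, 0, 0, 0, 1); (0, 1, 1, 1, 0); (4, 0, 0, 0, 0); (0, 0, 0, 2, 0))


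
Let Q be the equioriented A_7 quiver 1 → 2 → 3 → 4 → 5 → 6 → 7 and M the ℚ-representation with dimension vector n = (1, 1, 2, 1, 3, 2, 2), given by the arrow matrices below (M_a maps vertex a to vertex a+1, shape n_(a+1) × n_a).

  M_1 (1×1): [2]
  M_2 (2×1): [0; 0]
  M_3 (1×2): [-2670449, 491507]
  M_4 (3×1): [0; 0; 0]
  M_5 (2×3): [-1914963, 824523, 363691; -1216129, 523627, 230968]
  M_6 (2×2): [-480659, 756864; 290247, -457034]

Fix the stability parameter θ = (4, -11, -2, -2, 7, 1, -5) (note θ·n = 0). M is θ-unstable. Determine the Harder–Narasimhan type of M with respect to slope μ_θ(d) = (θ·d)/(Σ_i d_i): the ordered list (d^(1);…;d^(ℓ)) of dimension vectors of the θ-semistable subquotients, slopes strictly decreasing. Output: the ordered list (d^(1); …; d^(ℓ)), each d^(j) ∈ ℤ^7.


Via rank(M_{q-1}∘⋯∘M_p): M ≅ I[1,2], I[3,3], I[3,4], I[5,5], I[5,7]^2.
μ_θ-semistable layers: μ^(1)=7; μ^(2)=1; μ^(3)=-2; μ^(4)=-7/2

((0, 0, 0, 0, 1, 0, 0); (0, 0, 0, 0, 2, 2, 2); (0, 0, 2, 1, 0, 0, 0); (1, 1, 0, 0, 0, 0, 0))


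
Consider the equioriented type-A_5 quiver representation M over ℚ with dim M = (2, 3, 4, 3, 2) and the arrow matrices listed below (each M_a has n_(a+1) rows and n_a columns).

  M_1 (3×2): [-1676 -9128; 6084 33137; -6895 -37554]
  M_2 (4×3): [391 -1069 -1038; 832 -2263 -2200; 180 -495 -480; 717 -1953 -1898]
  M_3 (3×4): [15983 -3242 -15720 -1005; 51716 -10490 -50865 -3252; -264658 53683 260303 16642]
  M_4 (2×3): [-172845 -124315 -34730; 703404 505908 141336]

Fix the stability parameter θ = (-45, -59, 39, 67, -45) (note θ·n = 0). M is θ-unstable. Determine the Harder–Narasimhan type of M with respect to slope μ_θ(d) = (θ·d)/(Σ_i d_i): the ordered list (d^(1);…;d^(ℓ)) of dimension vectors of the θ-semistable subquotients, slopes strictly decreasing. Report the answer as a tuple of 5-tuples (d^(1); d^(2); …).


Interval decomposition of M: I[1,3], I[1,5], I[2,2], I[3,4]^2, I[5,5].
HN type (ℓ=6): μ^(1)=67; μ^(2)=39; μ^(3)=61/3; μ^(4)=-45; μ^(5)=-52; μ^(6)=-59

((0, 0, 0, 2, 0); (0, 0, 3, 0, 0); (0, 0, 1, 1, 1); (0, 0, 0, 0, 1); (2, 2, 0, 0, 0); (0, 1, 0, 0, 0))


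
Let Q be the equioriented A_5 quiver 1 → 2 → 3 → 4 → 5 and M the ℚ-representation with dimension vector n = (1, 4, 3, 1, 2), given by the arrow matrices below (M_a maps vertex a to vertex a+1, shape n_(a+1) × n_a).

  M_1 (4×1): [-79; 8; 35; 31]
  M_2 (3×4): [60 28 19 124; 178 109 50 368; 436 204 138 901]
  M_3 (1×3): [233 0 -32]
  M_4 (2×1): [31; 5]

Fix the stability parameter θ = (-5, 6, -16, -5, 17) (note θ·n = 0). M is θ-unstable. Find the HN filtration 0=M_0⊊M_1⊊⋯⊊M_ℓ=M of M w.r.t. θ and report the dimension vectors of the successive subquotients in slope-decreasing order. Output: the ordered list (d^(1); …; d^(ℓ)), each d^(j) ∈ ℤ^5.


Via rank(M_{q-1}∘⋯∘M_p): M ≅ I[1,5], I[2,2], I[2,3]^2, I[5,5].
μ_θ-semistable layers: μ^(1)=17; μ^(2)=6; μ^(3)=-5

((0, 0, 0, 0, 2); (0, 1, 0, 0, 0); (1, 3, 3, 1, 0))


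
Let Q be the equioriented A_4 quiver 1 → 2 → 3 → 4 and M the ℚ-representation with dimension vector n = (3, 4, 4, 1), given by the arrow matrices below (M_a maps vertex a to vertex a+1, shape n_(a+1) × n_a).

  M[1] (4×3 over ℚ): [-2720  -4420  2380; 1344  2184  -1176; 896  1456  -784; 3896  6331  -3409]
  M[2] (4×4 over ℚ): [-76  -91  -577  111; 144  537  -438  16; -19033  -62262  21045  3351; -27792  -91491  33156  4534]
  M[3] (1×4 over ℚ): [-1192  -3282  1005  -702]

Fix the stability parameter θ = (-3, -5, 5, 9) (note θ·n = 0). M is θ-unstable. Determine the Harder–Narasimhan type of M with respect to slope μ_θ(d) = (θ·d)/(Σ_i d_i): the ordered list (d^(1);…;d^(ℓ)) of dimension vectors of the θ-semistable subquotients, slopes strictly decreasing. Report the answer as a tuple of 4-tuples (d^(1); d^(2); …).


Interval decomposition of M: I[1,1]^2, I[1,4], I[2,2], I[2,3]^2, I[3,3].
HN type (ℓ=5): μ^(1)=9; μ^(2)=5; μ^(3)=-3; μ^(4)=-4; μ^(5)=-5

((0, 0, 0, 1); (0, 0, 4, 0); (2, 0, 0, 0); (1, 1, 0, 0); (0, 3, 0, 0))


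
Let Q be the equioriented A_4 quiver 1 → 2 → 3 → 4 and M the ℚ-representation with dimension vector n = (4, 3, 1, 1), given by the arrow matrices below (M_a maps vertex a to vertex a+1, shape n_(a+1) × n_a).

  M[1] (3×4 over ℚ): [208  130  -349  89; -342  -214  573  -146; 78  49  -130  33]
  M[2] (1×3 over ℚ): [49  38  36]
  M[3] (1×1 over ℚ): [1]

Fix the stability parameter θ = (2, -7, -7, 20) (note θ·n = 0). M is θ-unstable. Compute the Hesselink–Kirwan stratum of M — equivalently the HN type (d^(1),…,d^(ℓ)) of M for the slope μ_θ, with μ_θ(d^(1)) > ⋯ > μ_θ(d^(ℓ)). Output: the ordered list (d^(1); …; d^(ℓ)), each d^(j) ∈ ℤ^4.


Via rank(M_{q-1}∘⋯∘M_p): M ≅ I[1,1], I[1,2]^2, I[1,4].
μ_θ-semistable layers: μ^(1)=20; μ^(2)=2; μ^(3)=-5/2; μ^(4)=-4

((0, 0, 0, 1); (1, 0, 0, 0); (2, 2, 0, 0); (1, 1, 1, 0))


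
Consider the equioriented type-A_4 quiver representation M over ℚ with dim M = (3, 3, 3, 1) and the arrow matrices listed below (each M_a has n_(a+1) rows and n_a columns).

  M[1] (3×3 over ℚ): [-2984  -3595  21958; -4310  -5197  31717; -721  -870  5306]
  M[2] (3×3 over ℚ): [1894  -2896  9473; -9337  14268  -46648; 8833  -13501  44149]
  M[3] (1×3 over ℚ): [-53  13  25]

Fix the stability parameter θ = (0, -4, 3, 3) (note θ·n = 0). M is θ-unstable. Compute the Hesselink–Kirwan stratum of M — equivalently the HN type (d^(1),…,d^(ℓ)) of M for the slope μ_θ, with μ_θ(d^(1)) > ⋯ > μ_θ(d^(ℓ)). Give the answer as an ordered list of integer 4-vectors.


Interval decomposition of M: I[1,3]^2, I[1,4].
HN type (ℓ=2): μ^(1)=3; μ^(2)=-2

((0, 0, 3, 1); (3, 3, 0, 0))


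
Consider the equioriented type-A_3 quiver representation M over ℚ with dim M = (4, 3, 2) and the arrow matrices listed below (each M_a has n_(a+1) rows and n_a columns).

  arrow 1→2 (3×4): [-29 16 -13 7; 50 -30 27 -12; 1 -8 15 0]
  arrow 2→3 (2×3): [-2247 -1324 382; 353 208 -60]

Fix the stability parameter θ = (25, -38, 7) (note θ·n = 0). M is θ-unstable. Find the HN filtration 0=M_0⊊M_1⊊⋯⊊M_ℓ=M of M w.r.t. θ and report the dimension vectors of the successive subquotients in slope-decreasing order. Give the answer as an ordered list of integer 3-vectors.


Barcode: M ≅ I[1,1], I[1,2], I[1,3]^2. HN layers by μ_θ (3 steps, strictly decreasing):
  μ^(1)=25; μ^(2)=7; μ^(3)=-13/2

((1, 0, 0); (0, 0, 2); (3, 3, 0))
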